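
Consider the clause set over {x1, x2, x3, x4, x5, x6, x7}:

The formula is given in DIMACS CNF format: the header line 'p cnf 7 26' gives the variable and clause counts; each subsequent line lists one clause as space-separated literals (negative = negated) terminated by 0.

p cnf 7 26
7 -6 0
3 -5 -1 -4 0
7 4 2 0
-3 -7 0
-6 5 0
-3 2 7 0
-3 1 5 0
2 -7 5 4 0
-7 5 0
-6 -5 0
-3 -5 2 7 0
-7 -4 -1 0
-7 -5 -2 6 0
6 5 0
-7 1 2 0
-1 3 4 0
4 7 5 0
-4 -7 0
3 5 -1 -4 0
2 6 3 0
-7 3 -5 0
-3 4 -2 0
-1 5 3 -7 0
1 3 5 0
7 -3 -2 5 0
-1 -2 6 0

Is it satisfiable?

Yes, satisfiable

Try x7 = False.
The clause (¬x6) is unit, so x6 = False.
The clause (x5) is unit, so x5 = True.
Try x4 = True.
Try x3 = False.
The clause (¬x1) is unit, so x1 = False.
The clause (x2) is unit, so x2 = True.
Every clause now holds.
A satisfying assignment: x1=False,  x2=True,  x3=False,  x4=True,  x5=True,  x6=False,  x7=False.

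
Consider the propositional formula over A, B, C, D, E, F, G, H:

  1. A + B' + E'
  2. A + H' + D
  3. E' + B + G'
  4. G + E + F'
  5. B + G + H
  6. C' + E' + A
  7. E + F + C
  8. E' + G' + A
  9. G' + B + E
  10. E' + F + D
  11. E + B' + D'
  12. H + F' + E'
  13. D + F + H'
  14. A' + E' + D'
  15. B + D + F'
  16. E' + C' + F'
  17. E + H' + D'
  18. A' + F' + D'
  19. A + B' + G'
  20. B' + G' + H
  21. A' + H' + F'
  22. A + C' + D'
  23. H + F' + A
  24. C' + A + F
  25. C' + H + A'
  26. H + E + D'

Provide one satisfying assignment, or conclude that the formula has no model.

A=0, B=0, C=0, D=1, E=1, F=1, G=0, H=1

Branch on A: set A = 0.
Branch on B: set B = 0.
Branch on H: set H = 1.
Unit clause (D) forces D = 1.
Unit clause (E) forces E = 1.
Unit clause (G') forces G = 0.
Unit clause (C') forces C = 0.
Every clause is now satisfied; F is unconstrained.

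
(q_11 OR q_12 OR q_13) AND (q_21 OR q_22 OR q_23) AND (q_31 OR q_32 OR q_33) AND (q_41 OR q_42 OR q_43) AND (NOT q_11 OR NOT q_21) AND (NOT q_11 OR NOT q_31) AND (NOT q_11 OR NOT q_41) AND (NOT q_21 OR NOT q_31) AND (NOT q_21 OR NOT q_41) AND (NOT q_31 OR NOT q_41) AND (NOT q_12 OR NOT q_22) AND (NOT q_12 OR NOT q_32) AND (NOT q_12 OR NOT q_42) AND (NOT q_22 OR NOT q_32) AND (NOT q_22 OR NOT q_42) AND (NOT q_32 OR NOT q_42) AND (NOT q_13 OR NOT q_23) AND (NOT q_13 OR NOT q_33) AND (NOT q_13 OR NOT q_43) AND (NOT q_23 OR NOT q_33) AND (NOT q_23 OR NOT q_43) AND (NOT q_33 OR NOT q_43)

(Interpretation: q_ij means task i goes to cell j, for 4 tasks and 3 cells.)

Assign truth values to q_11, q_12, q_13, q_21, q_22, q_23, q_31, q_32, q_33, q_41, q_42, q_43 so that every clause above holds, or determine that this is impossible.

UNSATISFIABLE

Branch on q_11: set q_11 = false.
Branch on q_12: set q_12 = true.
From the singleton clause (NOT q_22), q_22 = false.
From the singleton clause (NOT q_32), q_32 = false.
From the singleton clause (NOT q_42), q_42 = false.
Branch on q_21: set q_21 = true.
From the singleton clause (NOT q_31), q_31 = false.
From the singleton clause (q_33), q_33 = true.
From the singleton clause (NOT q_41), q_41 = false.
From the singleton clause (q_43), q_43 = true.
But (NOT q_43) is also a unit clause — contradiction.
Backtrack on q_21: now try q_21 = false.
From the singleton clause (q_23), q_23 = true.
From the singleton clause (NOT q_13), q_13 = false.
From the singleton clause (NOT q_33), q_33 = false.
From the singleton clause (q_31), q_31 = true.
From the singleton clause (NOT q_41), q_41 = false.
From the singleton clause (q_43), q_43 = true.
But (NOT q_43) is also a unit clause — contradiction.
Neither q_21 = true nor q_21 = false works.
Backtrack on q_12: now try q_12 = false.
From the singleton clause (q_13), q_13 = true.
From the singleton clause (NOT q_23), q_23 = false.
From the singleton clause (NOT q_33), q_33 = false.
From the singleton clause (NOT q_43), q_43 = false.
Branch on q_21: set q_21 = true.
From the singleton clause (NOT q_31), q_31 = false.
From the singleton clause (q_32), q_32 = true.
From the singleton clause (NOT q_41), q_41 = false.
From the singleton clause (q_42), q_42 = true.
But (NOT q_42) is also a unit clause — contradiction.
Backtrack on q_21: now try q_21 = false.
From the singleton clause (q_22), q_22 = true.
From the singleton clause (NOT q_32), q_32 = false.
From the singleton clause (q_31), q_31 = true.
From the singleton clause (NOT q_41), q_41 = false.
From the singleton clause (q_42), q_42 = true.
But (NOT q_42) is also a unit clause — contradiction.
Neither q_21 = true nor q_21 = false works.
Neither q_12 = true nor q_12 = false works.
Backtrack on q_11: now try q_11 = true.
From the singleton clause (NOT q_21), q_21 = false.
From the singleton clause (NOT q_31), q_31 = false.
From the singleton clause (NOT q_41), q_41 = false.
Branch on q_22: set q_22 = true.
From the singleton clause (NOT q_12), q_12 = false.
From the singleton clause (NOT q_32), q_32 = false.
From the singleton clause (q_33), q_33 = true.
From the singleton clause (NOT q_42), q_42 = false.
From the singleton clause (q_43), q_43 = true.
But (NOT q_43) is also a unit clause — contradiction.
Backtrack on q_22: now try q_22 = false.
From the singleton clause (q_23), q_23 = true.
From the singleton clause (NOT q_13), q_13 = false.
From the singleton clause (NOT q_33), q_33 = false.
From the singleton clause (q_32), q_32 = true.
From the singleton clause (NOT q_12), q_12 = false.
From the singleton clause (NOT q_42), q_42 = false.
From the singleton clause (q_43), q_43 = true.
But (NOT q_43) is also a unit clause — contradiction.
Neither q_22 = true nor q_22 = false works.
Neither q_11 = true nor q_11 = false works.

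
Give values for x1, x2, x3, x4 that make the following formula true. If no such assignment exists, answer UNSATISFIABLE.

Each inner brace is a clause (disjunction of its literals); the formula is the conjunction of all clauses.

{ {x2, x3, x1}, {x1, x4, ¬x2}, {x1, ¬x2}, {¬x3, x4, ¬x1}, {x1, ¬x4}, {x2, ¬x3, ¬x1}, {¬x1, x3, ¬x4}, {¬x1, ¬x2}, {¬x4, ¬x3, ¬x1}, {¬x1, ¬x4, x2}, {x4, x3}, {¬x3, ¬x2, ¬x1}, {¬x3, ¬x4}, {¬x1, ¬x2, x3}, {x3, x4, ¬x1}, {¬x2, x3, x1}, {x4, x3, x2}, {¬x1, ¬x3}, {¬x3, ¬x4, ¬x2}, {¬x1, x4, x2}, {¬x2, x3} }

Branch on x1: set x1 = False.
From the singleton clause (¬x2), x2 = False.
From the singleton clause (x3), x3 = True.
From the singleton clause (¬x4), x4 = False.
All clauses are satisfied.

x1=False, x2=False, x3=True, x4=False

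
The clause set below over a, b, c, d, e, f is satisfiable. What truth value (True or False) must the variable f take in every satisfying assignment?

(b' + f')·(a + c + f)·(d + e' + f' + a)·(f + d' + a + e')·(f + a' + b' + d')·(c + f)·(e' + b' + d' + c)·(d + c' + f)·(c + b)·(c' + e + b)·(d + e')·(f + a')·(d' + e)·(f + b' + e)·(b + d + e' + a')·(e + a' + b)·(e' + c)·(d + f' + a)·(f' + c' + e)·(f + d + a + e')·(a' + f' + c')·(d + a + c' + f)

True

Suppose f = 0.
From the singleton clause (c), c = 1.
From the singleton clause (d), d = 1.
From the singleton clause (a'), a = 0.
From the singleton clause (e'), e = 0.
That conflicts with the unit clause (e).
So every satisfying assignment has f = True.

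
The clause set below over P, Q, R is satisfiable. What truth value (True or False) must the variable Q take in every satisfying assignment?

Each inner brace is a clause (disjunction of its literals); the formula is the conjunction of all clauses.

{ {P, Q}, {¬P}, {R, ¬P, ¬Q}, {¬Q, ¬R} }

True

Suppose Q = False.
Unit clause (P) forces P = True.
But (¬P) is also a unit clause — contradiction.
So every satisfying assignment has Q = True.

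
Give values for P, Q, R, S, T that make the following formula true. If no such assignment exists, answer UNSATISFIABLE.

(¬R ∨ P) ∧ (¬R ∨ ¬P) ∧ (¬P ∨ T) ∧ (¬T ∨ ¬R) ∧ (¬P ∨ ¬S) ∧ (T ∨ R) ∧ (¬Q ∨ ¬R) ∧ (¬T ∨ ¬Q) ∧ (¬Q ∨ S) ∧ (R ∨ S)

P ↦ False; Q ↦ False; R ↦ False; S ↦ True; T ↦ True

Case R = False:
Unit clause (T) forces T = True.
Unit clause (¬Q) forces Q = False.
Unit clause (S) forces S = True.
Unit clause (¬P) forces P = False.
This assignment satisfies each clause.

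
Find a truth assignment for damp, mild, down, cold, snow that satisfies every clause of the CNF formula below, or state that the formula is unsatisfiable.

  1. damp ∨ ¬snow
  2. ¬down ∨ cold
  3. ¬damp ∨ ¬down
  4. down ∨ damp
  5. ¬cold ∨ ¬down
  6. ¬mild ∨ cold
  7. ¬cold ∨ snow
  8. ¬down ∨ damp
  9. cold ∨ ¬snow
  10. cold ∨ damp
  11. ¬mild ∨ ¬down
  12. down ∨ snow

damp: True, mild: True, down: False, cold: True, snow: True

Try damp = True.
The clause (¬down) is unit, so down = False.
The clause (snow) is unit, so snow = True.
The clause (cold) is unit, so cold = True.
No clause remains; mild is free.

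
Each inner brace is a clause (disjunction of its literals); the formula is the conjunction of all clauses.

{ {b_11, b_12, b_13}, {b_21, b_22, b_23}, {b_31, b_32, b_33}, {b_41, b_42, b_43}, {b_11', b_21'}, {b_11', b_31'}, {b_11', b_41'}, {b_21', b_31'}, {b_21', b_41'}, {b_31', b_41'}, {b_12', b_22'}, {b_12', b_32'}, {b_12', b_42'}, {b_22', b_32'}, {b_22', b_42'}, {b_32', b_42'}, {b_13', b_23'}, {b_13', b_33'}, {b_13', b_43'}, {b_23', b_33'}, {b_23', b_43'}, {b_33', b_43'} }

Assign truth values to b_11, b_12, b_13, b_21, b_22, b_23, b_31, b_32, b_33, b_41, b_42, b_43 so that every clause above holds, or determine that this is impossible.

UNSATISFIABLE

Case b_11 = 0:
Case b_12 = 1:
(b_22') alone gives b_22 = 0.
(b_32') alone gives b_32 = 0.
(b_42') alone gives b_42 = 0.
Case b_21 = 1:
(b_31') alone gives b_31 = 0.
(b_33) alone gives b_33 = 1.
(b_41') alone gives b_41 = 0.
(b_43) alone gives b_43 = 1.
That conflicts with the unit clause (b_43').
That branch fails; take b_21 = 0 instead.
(b_23) alone gives b_23 = 1.
(b_13') alone gives b_13 = 0.
(b_33') alone gives b_33 = 0.
(b_31) alone gives b_31 = 1.
(b_41') alone gives b_41 = 0.
(b_43) alone gives b_43 = 1.
That conflicts with the unit clause (b_43').
Either choice for b_21 ends in contradiction.
That branch fails; take b_12 = 0 instead.
(b_13) alone gives b_13 = 1.
(b_23') alone gives b_23 = 0.
(b_33') alone gives b_33 = 0.
(b_43') alone gives b_43 = 0.
Case b_21 = 1:
(b_31') alone gives b_31 = 0.
(b_32) alone gives b_32 = 1.
(b_41') alone gives b_41 = 0.
(b_42) alone gives b_42 = 1.
That conflicts with the unit clause (b_42').
That branch fails; take b_21 = 0 instead.
(b_22) alone gives b_22 = 1.
(b_32') alone gives b_32 = 0.
(b_31) alone gives b_31 = 1.
(b_41') alone gives b_41 = 0.
(b_42) alone gives b_42 = 1.
That conflicts with the unit clause (b_42').
Either choice for b_21 ends in contradiction.
Either choice for b_12 ends in contradiction.
That branch fails; take b_11 = 1 instead.
(b_21') alone gives b_21 = 0.
(b_31') alone gives b_31 = 0.
(b_41') alone gives b_41 = 0.
Case b_22 = 1:
(b_12') alone gives b_12 = 0.
(b_32') alone gives b_32 = 0.
(b_33) alone gives b_33 = 1.
(b_42') alone gives b_42 = 0.
(b_43) alone gives b_43 = 1.
That conflicts with the unit clause (b_43').
That branch fails; take b_22 = 0 instead.
(b_23) alone gives b_23 = 1.
(b_13') alone gives b_13 = 0.
(b_33') alone gives b_33 = 0.
(b_32) alone gives b_32 = 1.
(b_12') alone gives b_12 = 0.
(b_42') alone gives b_42 = 0.
(b_43) alone gives b_43 = 1.
That conflicts with the unit clause (b_43').
Either choice for b_22 ends in contradiction.
Either choice for b_11 ends in contradiction.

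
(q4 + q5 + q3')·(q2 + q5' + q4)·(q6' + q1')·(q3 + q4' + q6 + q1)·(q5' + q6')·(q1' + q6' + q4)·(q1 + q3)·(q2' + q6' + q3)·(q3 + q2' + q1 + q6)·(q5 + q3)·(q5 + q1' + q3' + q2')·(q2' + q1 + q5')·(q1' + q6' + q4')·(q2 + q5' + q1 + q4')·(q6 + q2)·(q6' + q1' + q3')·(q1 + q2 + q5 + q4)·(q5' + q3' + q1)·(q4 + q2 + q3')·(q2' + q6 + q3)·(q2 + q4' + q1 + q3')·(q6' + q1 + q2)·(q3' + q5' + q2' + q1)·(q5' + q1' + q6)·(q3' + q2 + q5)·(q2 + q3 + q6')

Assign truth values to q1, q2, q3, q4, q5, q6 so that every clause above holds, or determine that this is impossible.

Suppose q6 = 0.
The clause (q2) is unit, so q2 = 1.
The clause (q3) is unit, so q3 = 1.
Suppose q4 = 1.
Suppose q5 = 0.
The clause (q1') is unit, so q1 = 0.
Every clause now holds.

q1=0, q2=1, q3=1, q4=1, q5=0, q6=0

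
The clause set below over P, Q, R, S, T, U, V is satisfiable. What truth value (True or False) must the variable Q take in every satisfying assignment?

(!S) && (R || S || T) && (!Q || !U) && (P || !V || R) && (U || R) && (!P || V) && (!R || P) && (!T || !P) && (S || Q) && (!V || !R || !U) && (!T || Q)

True

Suppose Q = false.
(!S) alone gives S = false.
But (S) is also a unit clause — contradiction.
So every satisfying assignment has Q = True.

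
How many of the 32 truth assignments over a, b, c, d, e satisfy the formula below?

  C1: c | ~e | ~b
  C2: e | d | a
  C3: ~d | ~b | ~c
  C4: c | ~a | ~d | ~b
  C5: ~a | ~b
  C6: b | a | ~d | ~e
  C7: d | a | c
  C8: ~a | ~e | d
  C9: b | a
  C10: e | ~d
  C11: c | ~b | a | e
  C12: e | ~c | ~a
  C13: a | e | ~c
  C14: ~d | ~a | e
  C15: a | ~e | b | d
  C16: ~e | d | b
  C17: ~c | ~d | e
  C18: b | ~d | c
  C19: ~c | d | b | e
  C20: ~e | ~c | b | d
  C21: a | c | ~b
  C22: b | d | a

There are 2^5 = 32 truth assignments over (a, b, c, d, e).
Split on a. With a = 1, the clauses containing a are satisfied and ~a drops from the rest; 2 of the 2^4 = 16 assignments to the other variables satisfy what remains.
With a = 0, by the same count on the reduced clause set, 1 assignment works.
Total: 2 + 1 = 3.

3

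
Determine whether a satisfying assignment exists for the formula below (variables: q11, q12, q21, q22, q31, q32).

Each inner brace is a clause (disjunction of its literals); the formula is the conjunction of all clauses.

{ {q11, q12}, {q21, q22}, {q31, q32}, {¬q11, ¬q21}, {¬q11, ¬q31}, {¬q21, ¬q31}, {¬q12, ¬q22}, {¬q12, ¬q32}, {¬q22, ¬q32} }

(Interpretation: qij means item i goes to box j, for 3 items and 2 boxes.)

Try q11 = True.
Unit clause (¬q21) forces q21 = False.
Unit clause (q22) forces q22 = True.
Unit clause (¬q31) forces q31 = False.
Unit clause (q32) forces q32 = True.
But (¬q32) is also a unit clause — contradiction.
So q11 must be the other value — set q11 = False.
Unit clause (q12) forces q12 = True.
Unit clause (¬q22) forces q22 = False.
Unit clause (q21) forces q21 = True.
Unit clause (¬q31) forces q31 = False.
Unit clause (q32) forces q32 = True.
But (¬q32) is also a unit clause — contradiction.
Neither q11 = True nor q11 = False works.
No assignment satisfies every clause.

No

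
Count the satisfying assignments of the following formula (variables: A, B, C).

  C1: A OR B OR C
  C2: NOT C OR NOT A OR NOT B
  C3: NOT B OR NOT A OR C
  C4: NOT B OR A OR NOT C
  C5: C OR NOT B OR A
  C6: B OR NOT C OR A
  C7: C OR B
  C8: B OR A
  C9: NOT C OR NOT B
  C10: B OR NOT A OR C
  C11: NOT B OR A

1

There are 2^3 = 8 truth assignments over (A, B, C).
Split on B. With B = true, the clauses containing B are satisfied and NOT B drops from the rest; 0 of the 2^2 = 4 assignments to the other variables satisfy what remains.
With B = false, by the same count on the reduced clause set, 1 assignment works.
(One model: A=T, B=F, C=T.)
Total: 0 + 1 = 1.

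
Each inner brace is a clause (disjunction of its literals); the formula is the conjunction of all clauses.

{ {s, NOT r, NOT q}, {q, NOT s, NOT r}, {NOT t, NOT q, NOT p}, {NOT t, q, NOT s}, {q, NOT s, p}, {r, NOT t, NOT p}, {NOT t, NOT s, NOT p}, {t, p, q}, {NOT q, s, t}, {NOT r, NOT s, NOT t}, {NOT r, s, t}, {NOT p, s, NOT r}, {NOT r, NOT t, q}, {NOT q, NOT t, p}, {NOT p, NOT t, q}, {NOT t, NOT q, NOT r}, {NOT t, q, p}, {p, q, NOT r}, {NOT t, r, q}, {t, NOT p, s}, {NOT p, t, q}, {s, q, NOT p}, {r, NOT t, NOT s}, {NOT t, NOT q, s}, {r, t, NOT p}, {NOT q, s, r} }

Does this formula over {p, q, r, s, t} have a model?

Case s = true:
Case q = true:
Case t = false:
Case r = false:
The clause (NOT p) is unit, so p = false.
Every clause now holds.
A satisfying assignment: p=false,  q=true,  r=false,  s=true,  t=false.

Yes, satisfiable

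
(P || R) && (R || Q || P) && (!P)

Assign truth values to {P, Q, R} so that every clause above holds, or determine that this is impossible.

Unit clause (!P) forces P = false.
Unit clause (R) forces R = true.
Every clause is now satisfied; Q is unconstrained.

P=false, Q=false, R=true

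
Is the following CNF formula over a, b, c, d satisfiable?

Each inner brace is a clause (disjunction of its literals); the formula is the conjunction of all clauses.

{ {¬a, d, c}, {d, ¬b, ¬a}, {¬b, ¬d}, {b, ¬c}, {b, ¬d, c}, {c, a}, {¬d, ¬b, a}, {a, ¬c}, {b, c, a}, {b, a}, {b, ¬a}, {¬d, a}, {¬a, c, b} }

Case b = False:
(¬c) alone gives c = False.
(¬d) alone gives d = False.
(¬a) alone gives a = False.
But (a) is also a unit clause — contradiction.
Undo b and try b = True.
(¬d) alone gives d = False.
(¬a) alone gives a = False.
(c) alone gives c = True.
But (¬c) is also a unit clause — contradiction.
Both values of b lead to a conflict.
No assignment satisfies every clause.

Unsatisfiable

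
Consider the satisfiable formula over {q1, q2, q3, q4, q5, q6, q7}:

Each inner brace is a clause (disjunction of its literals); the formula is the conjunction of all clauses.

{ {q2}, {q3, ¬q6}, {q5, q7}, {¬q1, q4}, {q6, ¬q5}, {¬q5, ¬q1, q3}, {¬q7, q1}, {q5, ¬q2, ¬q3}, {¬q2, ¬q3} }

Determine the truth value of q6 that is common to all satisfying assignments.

False

Suppose q6 = True.
From the singleton clause (q2), q2 = True.
From the singleton clause (q3), q3 = True.
Now (¬q3) is unsatisfied and unit — conflict.
So every satisfying assignment has q6 = False.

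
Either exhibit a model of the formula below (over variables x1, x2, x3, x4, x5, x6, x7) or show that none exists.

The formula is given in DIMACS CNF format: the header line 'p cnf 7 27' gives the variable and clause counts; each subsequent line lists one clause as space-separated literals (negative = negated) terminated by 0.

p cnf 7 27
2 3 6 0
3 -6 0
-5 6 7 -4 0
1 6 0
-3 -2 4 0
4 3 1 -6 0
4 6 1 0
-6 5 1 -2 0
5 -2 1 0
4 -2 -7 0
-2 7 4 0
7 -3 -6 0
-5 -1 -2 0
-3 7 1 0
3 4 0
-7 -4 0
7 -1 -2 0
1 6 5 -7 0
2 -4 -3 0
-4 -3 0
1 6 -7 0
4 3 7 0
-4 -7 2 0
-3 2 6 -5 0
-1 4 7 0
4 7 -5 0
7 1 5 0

Try x3 = True.
The clause (¬x4) is unit, so x4 = False.
The clause (¬x2) is unit, so x2 = False.
Try x1 = False.
The clause (x6) is unit, so x6 = True.
The clause (x7) is unit, so x7 = True.
Every clause is now satisfied; x5 is unconstrained.

x1=False, x2=False, x3=True, x4=False, x5=False, x6=True, x7=True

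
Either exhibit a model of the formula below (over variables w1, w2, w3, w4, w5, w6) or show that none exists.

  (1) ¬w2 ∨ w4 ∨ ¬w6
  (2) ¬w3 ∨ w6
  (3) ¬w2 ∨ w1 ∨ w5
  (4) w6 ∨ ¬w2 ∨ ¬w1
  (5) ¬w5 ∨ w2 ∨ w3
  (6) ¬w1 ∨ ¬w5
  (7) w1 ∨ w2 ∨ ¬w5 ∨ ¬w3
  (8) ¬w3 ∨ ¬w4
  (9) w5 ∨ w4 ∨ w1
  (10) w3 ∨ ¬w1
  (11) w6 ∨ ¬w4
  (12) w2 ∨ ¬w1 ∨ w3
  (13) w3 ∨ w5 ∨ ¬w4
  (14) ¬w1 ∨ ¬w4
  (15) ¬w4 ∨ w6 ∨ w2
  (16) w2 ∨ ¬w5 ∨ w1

w1=False,  w2=True,  w3=False,  w4=True,  w5=True,  w6=True

Case w3 = False:
The clause (¬w1) is unit, so w1 = False.
Case w2 = True:
The clause (w5) is unit, so w5 = True.
Case w4 = True:
The clause (w6) is unit, so w6 = True.
Every clause now holds.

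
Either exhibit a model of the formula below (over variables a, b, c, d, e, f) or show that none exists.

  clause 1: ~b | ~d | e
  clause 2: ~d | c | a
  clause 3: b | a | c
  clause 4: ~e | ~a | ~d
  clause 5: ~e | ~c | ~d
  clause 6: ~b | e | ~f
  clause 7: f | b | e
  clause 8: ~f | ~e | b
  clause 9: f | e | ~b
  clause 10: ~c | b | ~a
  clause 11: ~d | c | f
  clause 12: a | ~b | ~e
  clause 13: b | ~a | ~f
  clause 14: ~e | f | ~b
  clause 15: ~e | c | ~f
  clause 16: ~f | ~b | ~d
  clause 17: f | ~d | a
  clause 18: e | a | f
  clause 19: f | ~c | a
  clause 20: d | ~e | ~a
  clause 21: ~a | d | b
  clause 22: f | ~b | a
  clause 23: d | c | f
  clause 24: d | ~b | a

a=0; b=0; c=1; d=1; e=0; f=1

Suppose b = 0.
Suppose a = 0.
From the singleton clause (c), c = 1.
From the singleton clause (f), f = 1.
From the singleton clause (~e), e = 0.
No clause remains; d is free.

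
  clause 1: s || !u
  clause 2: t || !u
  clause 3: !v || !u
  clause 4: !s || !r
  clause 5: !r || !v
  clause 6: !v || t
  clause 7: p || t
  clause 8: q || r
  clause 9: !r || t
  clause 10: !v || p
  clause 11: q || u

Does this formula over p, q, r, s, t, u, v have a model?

Case s = false:
From the singleton clause (!u), u = false.
From the singleton clause (q), q = true.
Case r = false:
Case v = false:
Case p = true:
Every clause is now satisfied; t is unconstrained.
A satisfying assignment: p=true, q=true, r=false, s=false, t=false, u=false, v=false.

Satisfiable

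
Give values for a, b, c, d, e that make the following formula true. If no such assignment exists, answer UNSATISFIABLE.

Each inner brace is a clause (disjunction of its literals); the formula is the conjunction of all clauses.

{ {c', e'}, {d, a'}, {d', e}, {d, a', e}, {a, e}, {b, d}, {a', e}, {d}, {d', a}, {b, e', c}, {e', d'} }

UNSATISFIABLE

The clause (d) is unit, so d = 1.
The clause (e) is unit, so e = 1.
Now (e') is unsatisfied and unit — conflict.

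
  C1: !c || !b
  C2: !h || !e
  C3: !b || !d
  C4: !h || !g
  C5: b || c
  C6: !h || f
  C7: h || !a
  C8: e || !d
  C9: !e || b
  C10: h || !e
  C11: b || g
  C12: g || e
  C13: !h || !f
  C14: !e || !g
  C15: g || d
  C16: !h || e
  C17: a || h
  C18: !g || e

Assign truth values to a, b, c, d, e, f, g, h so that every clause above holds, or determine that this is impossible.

UNSATISFIABLE

Case c = false:
The clause (b) is unit, so b = true.
The clause (!d) is unit, so d = false.
The clause (g) is unit, so g = true.
The clause (!h) is unit, so h = false.
The clause (!a) is unit, so a = false.
Now (a) is unsatisfied and unit — conflict.
Undo c and try c = true.
The clause (!b) is unit, so b = false.
The clause (!e) is unit, so e = false.
The clause (!d) is unit, so d = false.
The clause (g) is unit, so g = true.
Now (!g) is unsatisfied and unit — conflict.
Either choice for c ends in contradiction.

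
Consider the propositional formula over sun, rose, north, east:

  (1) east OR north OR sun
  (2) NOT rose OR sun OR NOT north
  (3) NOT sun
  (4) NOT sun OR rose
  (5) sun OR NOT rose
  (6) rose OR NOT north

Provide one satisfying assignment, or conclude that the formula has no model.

sun=false; rose=false; north=false; east=true

From the singleton clause (NOT sun), sun = false.
From the singleton clause (NOT rose), rose = false.
From the singleton clause (NOT north), north = false.
From the singleton clause (east), east = true.
Every clause now holds.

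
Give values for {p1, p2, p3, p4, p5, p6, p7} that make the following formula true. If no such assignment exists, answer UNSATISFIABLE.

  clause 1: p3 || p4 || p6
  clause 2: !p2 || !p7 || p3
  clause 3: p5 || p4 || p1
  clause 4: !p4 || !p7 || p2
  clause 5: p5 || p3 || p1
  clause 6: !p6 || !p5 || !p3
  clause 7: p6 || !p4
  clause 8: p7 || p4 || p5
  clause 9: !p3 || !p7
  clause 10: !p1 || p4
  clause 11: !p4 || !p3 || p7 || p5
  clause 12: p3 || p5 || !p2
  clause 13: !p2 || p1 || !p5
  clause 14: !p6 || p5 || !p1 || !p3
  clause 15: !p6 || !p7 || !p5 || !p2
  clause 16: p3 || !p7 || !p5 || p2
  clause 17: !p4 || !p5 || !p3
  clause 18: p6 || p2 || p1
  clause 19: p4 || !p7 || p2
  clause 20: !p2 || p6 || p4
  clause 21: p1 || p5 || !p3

p1: false; p2: false; p3: false; p4: true; p5: true; p6: true; p7: false

Suppose p6 = true.
Suppose p5 = true.
Unit clause (!p3) forces p3 = false.
Suppose p2 = false.
Unit clause (!p7) forces p7 = false.
Suppose p1 = false.
All clauses hold; p4 can take either value.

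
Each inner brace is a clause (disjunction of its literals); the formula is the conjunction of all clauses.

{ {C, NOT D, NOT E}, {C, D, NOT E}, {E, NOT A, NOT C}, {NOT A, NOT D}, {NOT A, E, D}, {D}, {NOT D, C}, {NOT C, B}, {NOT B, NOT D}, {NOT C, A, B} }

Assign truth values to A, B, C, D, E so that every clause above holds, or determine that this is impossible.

UNSATISFIABLE

(D) alone gives D = true.
(NOT A) alone gives A = false.
(C) alone gives C = true.
(B) alone gives B = true.
That conflicts with the unit clause (NOT B).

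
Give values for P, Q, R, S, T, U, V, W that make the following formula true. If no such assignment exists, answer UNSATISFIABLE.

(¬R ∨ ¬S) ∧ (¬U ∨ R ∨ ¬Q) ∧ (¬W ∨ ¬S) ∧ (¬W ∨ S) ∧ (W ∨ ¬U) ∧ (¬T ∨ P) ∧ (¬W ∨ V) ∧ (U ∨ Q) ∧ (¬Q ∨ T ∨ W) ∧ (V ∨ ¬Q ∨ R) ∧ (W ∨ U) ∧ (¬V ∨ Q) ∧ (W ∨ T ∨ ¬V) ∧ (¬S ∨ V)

UNSATISFIABLE

Try R = False.
Try U = False.
Unit clause (Q) forces Q = True.
Unit clause (V) forces V = True.
Unit clause (W) forces W = True.
Unit clause (¬S) forces S = False.
That conflicts with the unit clause (S).
That branch fails; take U = True instead.
Unit clause (¬Q) forces Q = False.
Unit clause (W) forces W = True.
Unit clause (¬S) forces S = False.
That conflicts with the unit clause (S).
Neither U = True nor U = False works.
That branch fails; take R = True instead.
Unit clause (¬S) forces S = False.
Unit clause (¬W) forces W = False.
Unit clause (¬U) forces U = False.
That conflicts with the unit clause (U).
Neither R = True nor R = False works.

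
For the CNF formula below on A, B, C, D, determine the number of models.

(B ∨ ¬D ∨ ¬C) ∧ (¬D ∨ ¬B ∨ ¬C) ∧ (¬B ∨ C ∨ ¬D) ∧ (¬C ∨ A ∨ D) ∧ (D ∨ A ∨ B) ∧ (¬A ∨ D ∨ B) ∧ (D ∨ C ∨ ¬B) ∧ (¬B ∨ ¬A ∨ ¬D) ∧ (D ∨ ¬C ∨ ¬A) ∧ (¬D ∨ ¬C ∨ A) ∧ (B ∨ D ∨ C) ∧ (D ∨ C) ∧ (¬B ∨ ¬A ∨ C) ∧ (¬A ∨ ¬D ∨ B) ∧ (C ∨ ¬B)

1

There are 2^4 = 16 truth assignments over (A, B, C, D).
Split on D. With D = True, the clauses containing D are satisfied and ¬D drops from the rest; 1 of the 2^3 = 8 assignments to the other variables satisfy what remains.
With D = False, by the same count on the reduced clause set, 0 assignments work.
Total: 1 + 0 = 1.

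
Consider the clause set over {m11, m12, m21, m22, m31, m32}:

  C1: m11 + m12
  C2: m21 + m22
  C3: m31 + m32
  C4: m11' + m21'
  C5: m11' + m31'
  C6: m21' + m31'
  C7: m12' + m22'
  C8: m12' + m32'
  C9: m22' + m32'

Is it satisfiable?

No

Try m11 = 1.
Unit clause (m21') forces m21 = 0.
Unit clause (m22) forces m22 = 1.
Unit clause (m31') forces m31 = 0.
Unit clause (m32) forces m32 = 1.
That conflicts with the unit clause (m32').
That branch fails; take m11 = 0 instead.
Unit clause (m12) forces m12 = 1.
Unit clause (m22') forces m22 = 0.
Unit clause (m21) forces m21 = 1.
Unit clause (m31') forces m31 = 0.
Unit clause (m32) forces m32 = 1.
That conflicts with the unit clause (m32').
Either choice for m11 ends in contradiction.
No assignment satisfies every clause.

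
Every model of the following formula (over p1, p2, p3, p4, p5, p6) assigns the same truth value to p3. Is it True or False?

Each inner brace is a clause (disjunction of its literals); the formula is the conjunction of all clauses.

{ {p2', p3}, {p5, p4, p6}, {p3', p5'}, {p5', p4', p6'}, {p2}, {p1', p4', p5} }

True

Suppose p3 = 0.
The clause (p2') is unit, so p2 = 0.
Now (p2) is unsatisfied and unit — conflict.
So every satisfying assignment has p3 = True.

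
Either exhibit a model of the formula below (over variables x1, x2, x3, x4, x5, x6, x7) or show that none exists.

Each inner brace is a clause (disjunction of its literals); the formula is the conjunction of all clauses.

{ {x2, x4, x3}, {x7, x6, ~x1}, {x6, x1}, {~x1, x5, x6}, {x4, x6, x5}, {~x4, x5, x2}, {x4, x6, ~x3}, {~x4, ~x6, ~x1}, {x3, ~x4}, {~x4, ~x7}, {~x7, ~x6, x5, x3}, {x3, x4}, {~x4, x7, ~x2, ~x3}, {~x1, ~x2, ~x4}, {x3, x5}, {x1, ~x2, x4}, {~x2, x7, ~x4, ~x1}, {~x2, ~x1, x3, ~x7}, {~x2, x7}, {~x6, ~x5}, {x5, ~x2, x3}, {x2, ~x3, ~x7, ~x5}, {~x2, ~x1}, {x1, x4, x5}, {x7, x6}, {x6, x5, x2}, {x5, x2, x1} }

x1: 1, x2: 0, x3: 1, x4: 0, x5: 0, x6: 1, x7: 1

Branch on x6: set x6 = 1.
From the singleton clause (~x5), x5 = 0.
From the singleton clause (x3), x3 = 1.
Branch on x4: set x4 = 0.
From the singleton clause (x1), x1 = 1.
From the singleton clause (~x2), x2 = 0.
Every clause is now satisfied; x7 is unconstrained.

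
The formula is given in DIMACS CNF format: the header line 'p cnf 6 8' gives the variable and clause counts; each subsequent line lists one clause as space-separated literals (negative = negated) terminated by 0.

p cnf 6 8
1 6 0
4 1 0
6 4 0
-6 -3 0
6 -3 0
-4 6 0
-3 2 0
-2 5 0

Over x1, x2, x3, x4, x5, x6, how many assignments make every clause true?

9

There are 2^6 = 64 truth assignments over (x1, x2, x3, x4, x5, x6).
Split on x2. With x2 = True, the clauses containing x2 are satisfied and ¬x2 drops from the rest; 3 of the 2^5 = 32 assignments to the other variables satisfy what remains.
With x2 = False, by the same count on the reduced clause set, 6 assignments work.
Total: 3 + 6 = 9.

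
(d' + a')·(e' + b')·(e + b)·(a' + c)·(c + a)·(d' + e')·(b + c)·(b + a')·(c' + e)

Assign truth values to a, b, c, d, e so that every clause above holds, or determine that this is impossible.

Branch on d: set d = 0.
Branch on e: set e = 1.
From the singleton clause (b'), b = 0.
From the singleton clause (c), c = 1.
From the singleton clause (a'), a = 0.
Every clause now holds.

a=0; b=0; c=1; d=0; e=1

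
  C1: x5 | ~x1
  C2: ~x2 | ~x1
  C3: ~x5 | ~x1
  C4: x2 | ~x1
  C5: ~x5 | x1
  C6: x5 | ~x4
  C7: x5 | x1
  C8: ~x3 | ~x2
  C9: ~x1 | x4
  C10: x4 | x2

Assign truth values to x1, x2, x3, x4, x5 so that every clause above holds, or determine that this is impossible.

Branch on x5: set x5 = 1.
Unit clause (~x1) forces x1 = 0.
Now (x1) is unsatisfied and unit — conflict.
That branch fails; take x5 = 0 instead.
Unit clause (~x1) forces x1 = 0.
Now (x1) is unsatisfied and unit — conflict.
Either choice for x5 ends in contradiction.

UNSATISFIABLE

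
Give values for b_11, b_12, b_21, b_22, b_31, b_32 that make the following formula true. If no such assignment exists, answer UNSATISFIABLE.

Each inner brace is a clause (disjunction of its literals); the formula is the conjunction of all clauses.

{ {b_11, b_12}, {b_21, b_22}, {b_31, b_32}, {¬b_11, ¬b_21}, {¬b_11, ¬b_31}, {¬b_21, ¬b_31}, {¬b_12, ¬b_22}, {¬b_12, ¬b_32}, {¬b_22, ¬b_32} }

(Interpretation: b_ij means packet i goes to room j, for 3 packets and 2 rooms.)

UNSATISFIABLE

Case b_11 = True:
Unit clause (¬b_21) forces b_21 = False.
Unit clause (b_22) forces b_22 = True.
Unit clause (¬b_31) forces b_31 = False.
Unit clause (b_32) forces b_32 = True.
That conflicts with the unit clause (¬b_32).
Backtrack on b_11: now try b_11 = False.
Unit clause (b_12) forces b_12 = True.
Unit clause (¬b_22) forces b_22 = False.
Unit clause (b_21) forces b_21 = True.
Unit clause (¬b_31) forces b_31 = False.
Unit clause (b_32) forces b_32 = True.
That conflicts with the unit clause (¬b_32).
Either choice for b_11 ends in contradiction.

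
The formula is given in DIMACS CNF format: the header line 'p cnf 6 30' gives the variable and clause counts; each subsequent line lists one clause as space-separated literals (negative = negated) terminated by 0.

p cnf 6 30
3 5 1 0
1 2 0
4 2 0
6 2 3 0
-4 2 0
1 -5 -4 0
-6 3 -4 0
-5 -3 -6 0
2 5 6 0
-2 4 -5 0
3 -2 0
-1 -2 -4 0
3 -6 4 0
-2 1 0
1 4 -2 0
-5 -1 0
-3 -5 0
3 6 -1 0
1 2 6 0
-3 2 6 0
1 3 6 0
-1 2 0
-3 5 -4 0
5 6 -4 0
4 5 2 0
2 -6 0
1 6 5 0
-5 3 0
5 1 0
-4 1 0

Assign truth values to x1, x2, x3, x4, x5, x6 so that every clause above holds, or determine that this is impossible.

Try x1 = True.
From the singleton clause (¬x5), x5 = False.
From the singleton clause (x2), x2 = True.
From the singleton clause (x3), x3 = True.
From the singleton clause (¬x4), x4 = False.
Every clause is now satisfied; x6 is unconstrained.

x1 ↦ True; x2 ↦ True; x3 ↦ True; x4 ↦ False; x5 ↦ False; x6 ↦ True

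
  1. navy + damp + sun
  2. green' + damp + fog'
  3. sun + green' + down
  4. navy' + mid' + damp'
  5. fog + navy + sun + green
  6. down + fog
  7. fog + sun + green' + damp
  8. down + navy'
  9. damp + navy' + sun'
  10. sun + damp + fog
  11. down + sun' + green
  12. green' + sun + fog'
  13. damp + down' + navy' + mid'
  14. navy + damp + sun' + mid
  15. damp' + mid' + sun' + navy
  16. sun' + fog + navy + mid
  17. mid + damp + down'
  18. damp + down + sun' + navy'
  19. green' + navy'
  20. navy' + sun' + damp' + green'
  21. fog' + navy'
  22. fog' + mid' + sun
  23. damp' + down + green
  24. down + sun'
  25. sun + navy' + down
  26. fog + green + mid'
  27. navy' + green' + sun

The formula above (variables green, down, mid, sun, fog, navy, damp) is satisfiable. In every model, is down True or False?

True

Suppose down = 0.
Unit clause (fog) forces fog = 1.
Unit clause (navy') forces navy = 0.
Unit clause (sun') forces sun = 0.
Unit clause (damp) forces damp = 1.
Unit clause (green') forces green = 0.
That conflicts with the unit clause (green).
So every satisfying assignment has down = True.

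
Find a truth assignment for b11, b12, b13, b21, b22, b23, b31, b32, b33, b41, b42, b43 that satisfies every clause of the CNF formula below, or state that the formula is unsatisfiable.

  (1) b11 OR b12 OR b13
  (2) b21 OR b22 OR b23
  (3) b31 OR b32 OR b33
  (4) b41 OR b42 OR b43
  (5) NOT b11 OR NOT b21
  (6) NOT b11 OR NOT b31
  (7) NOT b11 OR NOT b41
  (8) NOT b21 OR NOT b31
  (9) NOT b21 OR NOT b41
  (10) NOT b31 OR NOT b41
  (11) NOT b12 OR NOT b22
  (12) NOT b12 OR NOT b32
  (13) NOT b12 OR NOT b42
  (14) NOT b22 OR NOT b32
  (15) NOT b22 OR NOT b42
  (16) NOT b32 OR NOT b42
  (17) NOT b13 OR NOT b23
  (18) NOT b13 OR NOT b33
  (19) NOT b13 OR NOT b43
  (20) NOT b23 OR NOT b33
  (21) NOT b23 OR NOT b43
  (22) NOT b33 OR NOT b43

UNSATISFIABLE

Branch on b11: set b11 = false.
Branch on b12: set b12 = true.
(NOT b22) alone gives b22 = false.
(NOT b32) alone gives b32 = false.
(NOT b42) alone gives b42 = false.
Branch on b21: set b21 = true.
(NOT b31) alone gives b31 = false.
(b33) alone gives b33 = true.
(NOT b41) alone gives b41 = false.
(b43) alone gives b43 = true.
But (NOT b43) is also a unit clause — contradiction.
Undo b21 and try b21 = false.
(b23) alone gives b23 = true.
(NOT b13) alone gives b13 = false.
(NOT b33) alone gives b33 = false.
(b31) alone gives b31 = true.
(NOT b41) alone gives b41 = false.
(b43) alone gives b43 = true.
But (NOT b43) is also a unit clause — contradiction.
Either choice for b21 ends in contradiction.
Undo b12 and try b12 = false.
(b13) alone gives b13 = true.
(NOT b23) alone gives b23 = false.
(NOT b33) alone gives b33 = false.
(NOT b43) alone gives b43 = false.
Branch on b21: set b21 = true.
(NOT b31) alone gives b31 = false.
(b32) alone gives b32 = true.
(NOT b41) alone gives b41 = false.
(b42) alone gives b42 = true.
But (NOT b42) is also a unit clause — contradiction.
Undo b21 and try b21 = false.
(b22) alone gives b22 = true.
(NOT b32) alone gives b32 = false.
(b31) alone gives b31 = true.
(NOT b41) alone gives b41 = false.
(b42) alone gives b42 = true.
But (NOT b42) is also a unit clause — contradiction.
Either choice for b21 ends in contradiction.
Either choice for b12 ends in contradiction.
Undo b11 and try b11 = true.
(NOT b21) alone gives b21 = false.
(NOT b31) alone gives b31 = false.
(NOT b41) alone gives b41 = false.
Branch on b22: set b22 = true.
(NOT b12) alone gives b12 = false.
(NOT b32) alone gives b32 = false.
(b33) alone gives b33 = true.
(NOT b42) alone gives b42 = false.
(b43) alone gives b43 = true.
But (NOT b43) is also a unit clause — contradiction.
Undo b22 and try b22 = false.
(b23) alone gives b23 = true.
(NOT b13) alone gives b13 = false.
(NOT b33) alone gives b33 = false.
(b32) alone gives b32 = true.
(NOT b12) alone gives b12 = false.
(NOT b42) alone gives b42 = false.
(b43) alone gives b43 = true.
But (NOT b43) is also a unit clause — contradiction.
Either choice for b22 ends in contradiction.
Either choice for b11 ends in contradiction.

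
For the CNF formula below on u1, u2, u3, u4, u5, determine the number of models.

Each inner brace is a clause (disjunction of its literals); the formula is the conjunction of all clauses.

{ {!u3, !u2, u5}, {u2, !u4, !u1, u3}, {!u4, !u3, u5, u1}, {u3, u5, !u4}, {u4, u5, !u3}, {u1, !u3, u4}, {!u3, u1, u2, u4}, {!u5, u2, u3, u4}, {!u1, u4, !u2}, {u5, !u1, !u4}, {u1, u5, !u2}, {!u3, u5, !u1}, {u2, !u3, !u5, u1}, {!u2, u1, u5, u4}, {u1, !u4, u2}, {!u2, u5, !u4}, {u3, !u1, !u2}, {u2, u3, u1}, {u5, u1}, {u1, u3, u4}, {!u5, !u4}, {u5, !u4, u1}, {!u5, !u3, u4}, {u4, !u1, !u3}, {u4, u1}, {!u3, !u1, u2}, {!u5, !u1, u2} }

There are 2^5 = 32 truth assignments over (u1, u2, u3, u4, u5).
Split on u2. With u2 = true, the clauses containing u2 are satisfied and !u2 drops from the rest; 0 of the 2^4 = 16 assignments to the other variables satisfy what remains.
With u2 = false, by the same count on the reduced clause set, 1 assignment works.
(One model: u1=T, u2=F, u3=F, u4=F, u5=F.)
Total: 0 + 1 = 1.

1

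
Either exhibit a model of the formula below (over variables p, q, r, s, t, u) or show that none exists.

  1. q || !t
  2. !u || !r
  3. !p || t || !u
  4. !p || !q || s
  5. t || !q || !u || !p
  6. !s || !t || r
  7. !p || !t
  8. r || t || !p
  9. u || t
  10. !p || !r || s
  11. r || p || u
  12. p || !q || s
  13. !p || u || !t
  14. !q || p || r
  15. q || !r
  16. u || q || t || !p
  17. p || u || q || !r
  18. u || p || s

Branch on q: set q = true.
Branch on u: set u = false.
(t) alone gives t = true.
(!p) alone gives p = false.
(r) alone gives r = true.
(s) alone gives s = true.
All clauses are satisfied.

p=false; q=true; r=true; s=true; t=true; u=false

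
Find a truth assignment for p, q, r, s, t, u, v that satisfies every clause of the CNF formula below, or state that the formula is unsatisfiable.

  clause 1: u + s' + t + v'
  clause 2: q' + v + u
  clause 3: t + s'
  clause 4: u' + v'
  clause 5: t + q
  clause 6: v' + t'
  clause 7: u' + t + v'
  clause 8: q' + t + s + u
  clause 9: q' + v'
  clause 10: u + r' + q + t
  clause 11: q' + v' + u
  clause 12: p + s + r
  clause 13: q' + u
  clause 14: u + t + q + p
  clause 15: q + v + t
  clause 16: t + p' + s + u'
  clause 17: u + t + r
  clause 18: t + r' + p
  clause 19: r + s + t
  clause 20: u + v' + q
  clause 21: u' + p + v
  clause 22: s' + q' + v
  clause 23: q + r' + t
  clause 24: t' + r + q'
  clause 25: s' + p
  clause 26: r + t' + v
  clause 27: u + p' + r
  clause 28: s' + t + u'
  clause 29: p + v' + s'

Try t = 1.
(v') alone gives v = 0.
(r) alone gives r = 1.
Try q = 0.
Try u = 0.
Try s = 0.
No clause remains; p is free.

p ↦ 1; q ↦ 0; r ↦ 1; s ↦ 0; t ↦ 1; u ↦ 0; v ↦ 0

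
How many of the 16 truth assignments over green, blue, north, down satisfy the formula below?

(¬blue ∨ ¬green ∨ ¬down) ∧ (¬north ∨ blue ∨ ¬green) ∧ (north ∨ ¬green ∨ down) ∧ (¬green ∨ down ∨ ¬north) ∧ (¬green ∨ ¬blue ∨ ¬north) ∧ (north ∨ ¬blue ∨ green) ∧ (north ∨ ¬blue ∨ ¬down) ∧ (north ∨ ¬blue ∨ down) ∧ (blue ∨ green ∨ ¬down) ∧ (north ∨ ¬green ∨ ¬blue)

There are 2^4 = 16 truth assignments over (green, blue, north, down).
Check each against the 10 clauses (columns in the order green, blue, north, down):
  F F F F  ✓ satisfies all
  F F F T  ✗ fails (blue ∨ green ∨ ¬down)
  F F T F  ✓ satisfies all
  F F T T  ✗ fails (blue ∨ green ∨ ¬down)
  F T F F  ✗ fails (north ∨ ¬blue ∨ green)
  F T F T  ✗ fails (north ∨ ¬blue ∨ green)
  F T T F  ✓ satisfies all
  F T T T  ✓ satisfies all
  T F F F  ✗ fails (north ∨ ¬green ∨ down)
  T F F T  ✓ satisfies all
  T F T F  ✗ fails (¬north ∨ blue ∨ ¬green)
  T F T T  ✗ fails (¬north ∨ blue ∨ ¬green)
  T T F F  ✗ fails (north ∨ ¬green ∨ down)
  T T F T  ✗ fails (¬blue ∨ ¬green ∨ ¬down)
  T T T F  ✗ fails (¬green ∨ down ∨ ¬north)
  T T T T  ✗ fails (¬blue ∨ ¬green ∨ ¬down)
5 of the 16 rows are models.

5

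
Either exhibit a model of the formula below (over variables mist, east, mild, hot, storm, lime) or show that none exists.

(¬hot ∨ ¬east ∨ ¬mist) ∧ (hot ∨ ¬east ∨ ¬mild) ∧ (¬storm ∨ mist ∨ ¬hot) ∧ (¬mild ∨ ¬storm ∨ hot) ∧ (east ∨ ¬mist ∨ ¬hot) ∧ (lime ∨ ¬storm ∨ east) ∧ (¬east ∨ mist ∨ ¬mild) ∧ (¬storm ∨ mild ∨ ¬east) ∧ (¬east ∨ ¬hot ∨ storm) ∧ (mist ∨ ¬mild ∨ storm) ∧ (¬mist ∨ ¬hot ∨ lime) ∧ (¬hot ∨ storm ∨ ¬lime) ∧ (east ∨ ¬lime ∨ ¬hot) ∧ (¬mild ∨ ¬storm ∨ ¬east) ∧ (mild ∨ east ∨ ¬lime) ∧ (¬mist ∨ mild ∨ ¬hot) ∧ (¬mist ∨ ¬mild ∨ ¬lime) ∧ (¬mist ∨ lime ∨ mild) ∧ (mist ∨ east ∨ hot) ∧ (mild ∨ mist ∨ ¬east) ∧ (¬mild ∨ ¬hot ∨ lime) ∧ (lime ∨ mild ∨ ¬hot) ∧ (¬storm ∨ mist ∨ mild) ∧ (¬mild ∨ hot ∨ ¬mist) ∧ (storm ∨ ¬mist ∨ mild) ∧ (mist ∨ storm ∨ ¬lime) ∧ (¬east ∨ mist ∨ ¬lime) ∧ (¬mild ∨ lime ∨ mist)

Branch on hot: set hot = False.
Branch on east: set east = False.
From the singleton clause (mist), mist = True.
From the singleton clause (¬mild), mild = False.
From the singleton clause (¬lime), lime = False.
But (lime) is also a unit clause — contradiction.
Backtrack on east: now try east = True.
From the singleton clause (¬mild), mild = False.
From the singleton clause (¬storm), storm = False.
From the singleton clause (mist), mist = True.
But (¬mist) is also a unit clause — contradiction.
Neither east = True nor east = False works.
Backtrack on hot: now try hot = True.
Branch on east: set east = False.
From the singleton clause (¬mist), mist = False.
From the singleton clause (¬storm), storm = False.
From the singleton clause (¬mild), mild = False.
From the singleton clause (¬lime), lime = False.
But (lime) is also a unit clause — contradiction.
Backtrack on east: now try east = True.
From the singleton clause (¬mist), mist = False.
From the singleton clause (¬storm), storm = False.
But (storm) is also a unit clause — contradiction.
Neither east = True nor east = False works.
Neither hot = True nor hot = False works.

UNSATISFIABLE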